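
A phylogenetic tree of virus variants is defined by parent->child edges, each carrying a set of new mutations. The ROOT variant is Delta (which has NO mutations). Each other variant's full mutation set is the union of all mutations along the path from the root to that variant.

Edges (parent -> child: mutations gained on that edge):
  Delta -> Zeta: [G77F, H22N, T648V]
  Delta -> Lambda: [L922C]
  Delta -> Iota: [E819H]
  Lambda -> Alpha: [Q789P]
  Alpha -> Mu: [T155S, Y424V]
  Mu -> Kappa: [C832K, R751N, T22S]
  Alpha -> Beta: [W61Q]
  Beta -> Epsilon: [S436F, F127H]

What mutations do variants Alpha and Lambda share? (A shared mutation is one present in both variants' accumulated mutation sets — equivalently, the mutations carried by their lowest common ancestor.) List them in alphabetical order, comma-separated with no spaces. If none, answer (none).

Accumulating mutations along path to Alpha:
  At Delta: gained [] -> total []
  At Lambda: gained ['L922C'] -> total ['L922C']
  At Alpha: gained ['Q789P'] -> total ['L922C', 'Q789P']
Mutations(Alpha) = ['L922C', 'Q789P']
Accumulating mutations along path to Lambda:
  At Delta: gained [] -> total []
  At Lambda: gained ['L922C'] -> total ['L922C']
Mutations(Lambda) = ['L922C']
Intersection: ['L922C', 'Q789P'] ∩ ['L922C'] = ['L922C']

Answer: L922C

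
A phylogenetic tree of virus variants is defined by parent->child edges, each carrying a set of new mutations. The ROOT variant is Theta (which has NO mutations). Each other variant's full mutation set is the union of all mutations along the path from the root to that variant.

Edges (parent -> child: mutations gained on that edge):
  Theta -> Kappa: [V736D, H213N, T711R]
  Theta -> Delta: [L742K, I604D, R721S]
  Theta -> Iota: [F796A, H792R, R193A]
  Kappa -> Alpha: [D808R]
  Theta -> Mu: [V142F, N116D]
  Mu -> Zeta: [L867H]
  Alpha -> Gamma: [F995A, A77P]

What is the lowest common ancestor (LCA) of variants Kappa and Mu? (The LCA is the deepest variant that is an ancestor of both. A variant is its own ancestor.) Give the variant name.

Answer: Theta

Derivation:
Path from root to Kappa: Theta -> Kappa
  ancestors of Kappa: {Theta, Kappa}
Path from root to Mu: Theta -> Mu
  ancestors of Mu: {Theta, Mu}
Common ancestors: {Theta}
Walk up from Mu: Mu (not in ancestors of Kappa), Theta (in ancestors of Kappa)
Deepest common ancestor (LCA) = Theta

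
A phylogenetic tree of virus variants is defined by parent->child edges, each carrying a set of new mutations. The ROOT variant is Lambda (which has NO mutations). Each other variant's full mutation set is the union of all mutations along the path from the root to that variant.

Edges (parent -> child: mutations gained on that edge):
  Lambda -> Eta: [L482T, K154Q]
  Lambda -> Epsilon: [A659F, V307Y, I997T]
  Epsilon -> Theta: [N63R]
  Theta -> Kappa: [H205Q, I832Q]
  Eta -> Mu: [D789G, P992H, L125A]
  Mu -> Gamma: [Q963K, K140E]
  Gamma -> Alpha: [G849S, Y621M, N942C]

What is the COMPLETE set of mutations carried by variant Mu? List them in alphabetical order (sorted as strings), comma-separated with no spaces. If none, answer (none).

At Lambda: gained [] -> total []
At Eta: gained ['L482T', 'K154Q'] -> total ['K154Q', 'L482T']
At Mu: gained ['D789G', 'P992H', 'L125A'] -> total ['D789G', 'K154Q', 'L125A', 'L482T', 'P992H']

Answer: D789G,K154Q,L125A,L482T,P992H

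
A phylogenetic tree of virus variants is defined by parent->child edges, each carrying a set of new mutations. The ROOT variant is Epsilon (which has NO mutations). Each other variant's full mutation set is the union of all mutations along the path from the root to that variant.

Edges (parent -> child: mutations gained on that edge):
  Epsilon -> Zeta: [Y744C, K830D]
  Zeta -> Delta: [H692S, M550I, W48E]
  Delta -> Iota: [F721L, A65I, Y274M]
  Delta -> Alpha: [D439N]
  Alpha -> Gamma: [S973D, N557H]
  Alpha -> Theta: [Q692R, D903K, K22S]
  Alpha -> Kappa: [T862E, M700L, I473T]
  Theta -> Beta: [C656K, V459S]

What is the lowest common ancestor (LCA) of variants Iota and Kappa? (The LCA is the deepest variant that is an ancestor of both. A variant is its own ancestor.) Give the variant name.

Path from root to Iota: Epsilon -> Zeta -> Delta -> Iota
  ancestors of Iota: {Epsilon, Zeta, Delta, Iota}
Path from root to Kappa: Epsilon -> Zeta -> Delta -> Alpha -> Kappa
  ancestors of Kappa: {Epsilon, Zeta, Delta, Alpha, Kappa}
Common ancestors: {Epsilon, Zeta, Delta}
Walk up from Kappa: Kappa (not in ancestors of Iota), Alpha (not in ancestors of Iota), Delta (in ancestors of Iota), Zeta (in ancestors of Iota), Epsilon (in ancestors of Iota)
Deepest common ancestor (LCA) = Delta

Answer: Delta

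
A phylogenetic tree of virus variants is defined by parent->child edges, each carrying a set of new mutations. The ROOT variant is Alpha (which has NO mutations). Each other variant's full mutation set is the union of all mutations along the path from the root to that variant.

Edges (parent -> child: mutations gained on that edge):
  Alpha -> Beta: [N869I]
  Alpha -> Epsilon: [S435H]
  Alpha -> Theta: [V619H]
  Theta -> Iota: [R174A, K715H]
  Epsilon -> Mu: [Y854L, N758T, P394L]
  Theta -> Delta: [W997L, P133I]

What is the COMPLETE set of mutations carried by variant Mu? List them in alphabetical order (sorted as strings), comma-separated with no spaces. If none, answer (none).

At Alpha: gained [] -> total []
At Epsilon: gained ['S435H'] -> total ['S435H']
At Mu: gained ['Y854L', 'N758T', 'P394L'] -> total ['N758T', 'P394L', 'S435H', 'Y854L']

Answer: N758T,P394L,S435H,Y854L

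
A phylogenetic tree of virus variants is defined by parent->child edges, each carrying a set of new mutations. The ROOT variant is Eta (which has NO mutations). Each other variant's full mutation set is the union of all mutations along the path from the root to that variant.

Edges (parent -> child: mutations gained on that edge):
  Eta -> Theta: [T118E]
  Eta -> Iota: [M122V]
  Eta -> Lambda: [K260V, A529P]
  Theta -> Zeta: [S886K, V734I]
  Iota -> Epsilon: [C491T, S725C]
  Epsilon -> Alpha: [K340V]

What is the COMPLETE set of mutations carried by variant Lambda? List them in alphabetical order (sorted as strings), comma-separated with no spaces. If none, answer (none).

At Eta: gained [] -> total []
At Lambda: gained ['K260V', 'A529P'] -> total ['A529P', 'K260V']

Answer: A529P,K260V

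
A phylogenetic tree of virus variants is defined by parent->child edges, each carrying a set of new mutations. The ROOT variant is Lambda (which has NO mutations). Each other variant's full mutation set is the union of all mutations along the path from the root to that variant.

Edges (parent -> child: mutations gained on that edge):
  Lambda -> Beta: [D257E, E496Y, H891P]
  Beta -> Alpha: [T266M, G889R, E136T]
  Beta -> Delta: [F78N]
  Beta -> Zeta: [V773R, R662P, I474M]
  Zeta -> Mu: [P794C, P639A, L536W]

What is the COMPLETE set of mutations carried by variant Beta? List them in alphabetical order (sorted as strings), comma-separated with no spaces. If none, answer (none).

At Lambda: gained [] -> total []
At Beta: gained ['D257E', 'E496Y', 'H891P'] -> total ['D257E', 'E496Y', 'H891P']

Answer: D257E,E496Y,H891P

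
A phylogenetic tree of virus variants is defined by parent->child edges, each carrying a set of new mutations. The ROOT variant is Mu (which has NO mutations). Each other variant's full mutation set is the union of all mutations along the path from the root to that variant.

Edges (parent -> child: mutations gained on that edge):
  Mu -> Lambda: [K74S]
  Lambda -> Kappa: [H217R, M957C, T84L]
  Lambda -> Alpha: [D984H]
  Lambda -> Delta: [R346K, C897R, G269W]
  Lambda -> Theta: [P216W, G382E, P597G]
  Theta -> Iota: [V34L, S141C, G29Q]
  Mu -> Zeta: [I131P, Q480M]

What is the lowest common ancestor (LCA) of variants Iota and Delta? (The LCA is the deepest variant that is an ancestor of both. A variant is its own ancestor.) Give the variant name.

Answer: Lambda

Derivation:
Path from root to Iota: Mu -> Lambda -> Theta -> Iota
  ancestors of Iota: {Mu, Lambda, Theta, Iota}
Path from root to Delta: Mu -> Lambda -> Delta
  ancestors of Delta: {Mu, Lambda, Delta}
Common ancestors: {Mu, Lambda}
Walk up from Delta: Delta (not in ancestors of Iota), Lambda (in ancestors of Iota), Mu (in ancestors of Iota)
Deepest common ancestor (LCA) = Lambda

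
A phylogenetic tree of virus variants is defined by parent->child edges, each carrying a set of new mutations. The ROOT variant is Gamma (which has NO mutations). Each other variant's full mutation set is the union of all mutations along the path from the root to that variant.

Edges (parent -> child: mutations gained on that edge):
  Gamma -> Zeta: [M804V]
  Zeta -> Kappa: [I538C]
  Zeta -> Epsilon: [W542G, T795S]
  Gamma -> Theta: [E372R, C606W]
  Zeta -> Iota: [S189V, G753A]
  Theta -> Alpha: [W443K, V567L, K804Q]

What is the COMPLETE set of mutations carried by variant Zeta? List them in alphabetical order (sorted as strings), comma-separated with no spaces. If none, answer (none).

At Gamma: gained [] -> total []
At Zeta: gained ['M804V'] -> total ['M804V']

Answer: M804V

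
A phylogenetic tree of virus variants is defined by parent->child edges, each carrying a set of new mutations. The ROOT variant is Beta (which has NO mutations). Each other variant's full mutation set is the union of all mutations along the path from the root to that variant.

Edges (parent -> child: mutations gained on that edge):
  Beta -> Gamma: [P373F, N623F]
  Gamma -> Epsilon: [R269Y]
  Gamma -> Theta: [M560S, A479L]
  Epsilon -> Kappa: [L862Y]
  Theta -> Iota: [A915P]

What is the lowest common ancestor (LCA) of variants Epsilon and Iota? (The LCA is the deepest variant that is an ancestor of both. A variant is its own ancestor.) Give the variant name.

Answer: Gamma

Derivation:
Path from root to Epsilon: Beta -> Gamma -> Epsilon
  ancestors of Epsilon: {Beta, Gamma, Epsilon}
Path from root to Iota: Beta -> Gamma -> Theta -> Iota
  ancestors of Iota: {Beta, Gamma, Theta, Iota}
Common ancestors: {Beta, Gamma}
Walk up from Iota: Iota (not in ancestors of Epsilon), Theta (not in ancestors of Epsilon), Gamma (in ancestors of Epsilon), Beta (in ancestors of Epsilon)
Deepest common ancestor (LCA) = Gamma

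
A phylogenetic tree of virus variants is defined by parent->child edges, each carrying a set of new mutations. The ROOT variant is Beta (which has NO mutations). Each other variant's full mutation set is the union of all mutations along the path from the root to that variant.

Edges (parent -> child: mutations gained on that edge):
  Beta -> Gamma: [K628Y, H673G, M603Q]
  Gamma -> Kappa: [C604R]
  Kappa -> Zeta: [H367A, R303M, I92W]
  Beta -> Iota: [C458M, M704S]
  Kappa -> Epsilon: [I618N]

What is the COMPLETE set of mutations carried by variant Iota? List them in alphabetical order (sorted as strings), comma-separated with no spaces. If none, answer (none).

Answer: C458M,M704S

Derivation:
At Beta: gained [] -> total []
At Iota: gained ['C458M', 'M704S'] -> total ['C458M', 'M704S']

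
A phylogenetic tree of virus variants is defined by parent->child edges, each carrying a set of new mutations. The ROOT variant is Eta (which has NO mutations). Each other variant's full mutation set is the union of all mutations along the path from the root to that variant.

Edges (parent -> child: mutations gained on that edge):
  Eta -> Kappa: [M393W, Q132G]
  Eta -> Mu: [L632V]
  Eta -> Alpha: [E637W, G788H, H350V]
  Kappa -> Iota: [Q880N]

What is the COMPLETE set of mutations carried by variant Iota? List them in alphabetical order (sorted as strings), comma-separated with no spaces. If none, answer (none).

At Eta: gained [] -> total []
At Kappa: gained ['M393W', 'Q132G'] -> total ['M393W', 'Q132G']
At Iota: gained ['Q880N'] -> total ['M393W', 'Q132G', 'Q880N']

Answer: M393W,Q132G,Q880N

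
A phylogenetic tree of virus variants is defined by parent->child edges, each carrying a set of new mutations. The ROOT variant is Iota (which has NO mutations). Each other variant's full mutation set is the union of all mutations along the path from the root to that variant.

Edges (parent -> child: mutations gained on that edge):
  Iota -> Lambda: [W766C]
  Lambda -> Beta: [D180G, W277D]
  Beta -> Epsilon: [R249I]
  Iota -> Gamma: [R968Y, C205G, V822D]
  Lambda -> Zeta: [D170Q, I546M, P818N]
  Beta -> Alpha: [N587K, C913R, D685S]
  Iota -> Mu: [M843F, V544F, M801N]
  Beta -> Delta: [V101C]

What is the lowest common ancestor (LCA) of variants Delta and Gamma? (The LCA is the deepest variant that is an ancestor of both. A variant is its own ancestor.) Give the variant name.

Path from root to Delta: Iota -> Lambda -> Beta -> Delta
  ancestors of Delta: {Iota, Lambda, Beta, Delta}
Path from root to Gamma: Iota -> Gamma
  ancestors of Gamma: {Iota, Gamma}
Common ancestors: {Iota}
Walk up from Gamma: Gamma (not in ancestors of Delta), Iota (in ancestors of Delta)
Deepest common ancestor (LCA) = Iota

Answer: Iota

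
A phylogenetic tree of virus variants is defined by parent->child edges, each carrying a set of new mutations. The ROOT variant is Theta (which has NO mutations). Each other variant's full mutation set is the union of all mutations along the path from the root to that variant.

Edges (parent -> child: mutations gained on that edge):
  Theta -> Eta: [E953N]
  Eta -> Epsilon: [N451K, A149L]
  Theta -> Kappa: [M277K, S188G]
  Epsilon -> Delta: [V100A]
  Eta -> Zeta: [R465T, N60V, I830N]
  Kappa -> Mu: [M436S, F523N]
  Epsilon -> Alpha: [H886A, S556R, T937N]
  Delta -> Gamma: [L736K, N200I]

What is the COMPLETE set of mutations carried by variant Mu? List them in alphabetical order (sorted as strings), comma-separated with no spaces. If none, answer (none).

Answer: F523N,M277K,M436S,S188G

Derivation:
At Theta: gained [] -> total []
At Kappa: gained ['M277K', 'S188G'] -> total ['M277K', 'S188G']
At Mu: gained ['M436S', 'F523N'] -> total ['F523N', 'M277K', 'M436S', 'S188G']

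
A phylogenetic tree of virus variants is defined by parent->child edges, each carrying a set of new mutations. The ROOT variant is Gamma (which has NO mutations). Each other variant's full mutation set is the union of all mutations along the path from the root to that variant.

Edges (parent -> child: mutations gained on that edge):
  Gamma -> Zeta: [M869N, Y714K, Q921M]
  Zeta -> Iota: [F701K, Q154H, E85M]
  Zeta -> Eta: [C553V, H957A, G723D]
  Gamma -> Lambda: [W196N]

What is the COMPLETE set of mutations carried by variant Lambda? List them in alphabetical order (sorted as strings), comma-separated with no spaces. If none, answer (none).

Answer: W196N

Derivation:
At Gamma: gained [] -> total []
At Lambda: gained ['W196N'] -> total ['W196N']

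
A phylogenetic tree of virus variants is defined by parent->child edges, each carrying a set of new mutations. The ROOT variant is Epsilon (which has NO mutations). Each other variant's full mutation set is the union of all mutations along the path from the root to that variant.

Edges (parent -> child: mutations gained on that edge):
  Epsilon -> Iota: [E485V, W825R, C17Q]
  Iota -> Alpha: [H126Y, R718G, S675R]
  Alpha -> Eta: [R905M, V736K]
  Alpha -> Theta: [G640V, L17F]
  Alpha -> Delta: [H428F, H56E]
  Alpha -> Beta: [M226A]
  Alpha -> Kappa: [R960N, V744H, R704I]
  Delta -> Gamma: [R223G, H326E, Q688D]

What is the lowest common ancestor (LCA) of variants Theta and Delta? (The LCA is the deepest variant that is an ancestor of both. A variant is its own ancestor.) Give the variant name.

Path from root to Theta: Epsilon -> Iota -> Alpha -> Theta
  ancestors of Theta: {Epsilon, Iota, Alpha, Theta}
Path from root to Delta: Epsilon -> Iota -> Alpha -> Delta
  ancestors of Delta: {Epsilon, Iota, Alpha, Delta}
Common ancestors: {Epsilon, Iota, Alpha}
Walk up from Delta: Delta (not in ancestors of Theta), Alpha (in ancestors of Theta), Iota (in ancestors of Theta), Epsilon (in ancestors of Theta)
Deepest common ancestor (LCA) = Alpha

Answer: Alpha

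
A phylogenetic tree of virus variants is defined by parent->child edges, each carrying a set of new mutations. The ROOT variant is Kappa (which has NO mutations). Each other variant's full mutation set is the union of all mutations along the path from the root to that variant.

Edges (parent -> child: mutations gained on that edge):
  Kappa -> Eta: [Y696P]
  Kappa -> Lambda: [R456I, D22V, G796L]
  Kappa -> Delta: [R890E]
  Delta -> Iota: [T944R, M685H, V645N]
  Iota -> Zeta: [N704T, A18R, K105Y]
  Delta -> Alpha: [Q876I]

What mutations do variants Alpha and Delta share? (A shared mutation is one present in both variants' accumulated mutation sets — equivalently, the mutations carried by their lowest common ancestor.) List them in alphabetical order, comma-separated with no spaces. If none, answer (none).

Accumulating mutations along path to Alpha:
  At Kappa: gained [] -> total []
  At Delta: gained ['R890E'] -> total ['R890E']
  At Alpha: gained ['Q876I'] -> total ['Q876I', 'R890E']
Mutations(Alpha) = ['Q876I', 'R890E']
Accumulating mutations along path to Delta:
  At Kappa: gained [] -> total []
  At Delta: gained ['R890E'] -> total ['R890E']
Mutations(Delta) = ['R890E']
Intersection: ['Q876I', 'R890E'] ∩ ['R890E'] = ['R890E']

Answer: R890E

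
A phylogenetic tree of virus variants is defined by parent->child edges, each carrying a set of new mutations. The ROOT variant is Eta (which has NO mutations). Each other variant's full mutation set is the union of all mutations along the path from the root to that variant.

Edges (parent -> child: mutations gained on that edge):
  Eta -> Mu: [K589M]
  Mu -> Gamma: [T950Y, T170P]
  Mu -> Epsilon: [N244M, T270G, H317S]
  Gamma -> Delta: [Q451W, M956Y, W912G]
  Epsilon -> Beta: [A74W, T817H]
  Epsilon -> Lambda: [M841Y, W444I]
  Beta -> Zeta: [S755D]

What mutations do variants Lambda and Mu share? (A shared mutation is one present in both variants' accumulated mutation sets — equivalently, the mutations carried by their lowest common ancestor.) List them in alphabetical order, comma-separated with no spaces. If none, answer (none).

Accumulating mutations along path to Lambda:
  At Eta: gained [] -> total []
  At Mu: gained ['K589M'] -> total ['K589M']
  At Epsilon: gained ['N244M', 'T270G', 'H317S'] -> total ['H317S', 'K589M', 'N244M', 'T270G']
  At Lambda: gained ['M841Y', 'W444I'] -> total ['H317S', 'K589M', 'M841Y', 'N244M', 'T270G', 'W444I']
Mutations(Lambda) = ['H317S', 'K589M', 'M841Y', 'N244M', 'T270G', 'W444I']
Accumulating mutations along path to Mu:
  At Eta: gained [] -> total []
  At Mu: gained ['K589M'] -> total ['K589M']
Mutations(Mu) = ['K589M']
Intersection: ['H317S', 'K589M', 'M841Y', 'N244M', 'T270G', 'W444I'] ∩ ['K589M'] = ['K589M']

Answer: K589M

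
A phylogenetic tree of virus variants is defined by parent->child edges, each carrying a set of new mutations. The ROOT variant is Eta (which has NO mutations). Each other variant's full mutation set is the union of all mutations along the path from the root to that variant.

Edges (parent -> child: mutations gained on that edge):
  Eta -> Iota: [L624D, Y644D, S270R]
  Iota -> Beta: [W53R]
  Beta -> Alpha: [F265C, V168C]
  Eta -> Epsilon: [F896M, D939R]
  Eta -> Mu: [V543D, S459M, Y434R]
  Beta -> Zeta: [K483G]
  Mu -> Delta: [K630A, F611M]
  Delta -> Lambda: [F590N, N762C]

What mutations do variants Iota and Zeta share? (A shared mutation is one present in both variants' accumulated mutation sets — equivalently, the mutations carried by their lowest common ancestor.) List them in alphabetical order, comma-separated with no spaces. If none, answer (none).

Answer: L624D,S270R,Y644D

Derivation:
Accumulating mutations along path to Iota:
  At Eta: gained [] -> total []
  At Iota: gained ['L624D', 'Y644D', 'S270R'] -> total ['L624D', 'S270R', 'Y644D']
Mutations(Iota) = ['L624D', 'S270R', 'Y644D']
Accumulating mutations along path to Zeta:
  At Eta: gained [] -> total []
  At Iota: gained ['L624D', 'Y644D', 'S270R'] -> total ['L624D', 'S270R', 'Y644D']
  At Beta: gained ['W53R'] -> total ['L624D', 'S270R', 'W53R', 'Y644D']
  At Zeta: gained ['K483G'] -> total ['K483G', 'L624D', 'S270R', 'W53R', 'Y644D']
Mutations(Zeta) = ['K483G', 'L624D', 'S270R', 'W53R', 'Y644D']
Intersection: ['L624D', 'S270R', 'Y644D'] ∩ ['K483G', 'L624D', 'S270R', 'W53R', 'Y644D'] = ['L624D', 'S270R', 'Y644D']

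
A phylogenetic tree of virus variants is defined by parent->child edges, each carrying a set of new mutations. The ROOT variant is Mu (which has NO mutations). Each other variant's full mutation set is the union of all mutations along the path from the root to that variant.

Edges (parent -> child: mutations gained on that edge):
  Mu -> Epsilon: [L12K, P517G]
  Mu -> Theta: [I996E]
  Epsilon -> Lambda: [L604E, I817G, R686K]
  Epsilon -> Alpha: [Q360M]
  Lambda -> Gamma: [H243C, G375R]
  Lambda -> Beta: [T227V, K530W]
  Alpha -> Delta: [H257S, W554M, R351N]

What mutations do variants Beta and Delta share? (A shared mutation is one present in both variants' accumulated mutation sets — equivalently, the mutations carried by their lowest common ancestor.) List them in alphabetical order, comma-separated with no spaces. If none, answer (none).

Accumulating mutations along path to Beta:
  At Mu: gained [] -> total []
  At Epsilon: gained ['L12K', 'P517G'] -> total ['L12K', 'P517G']
  At Lambda: gained ['L604E', 'I817G', 'R686K'] -> total ['I817G', 'L12K', 'L604E', 'P517G', 'R686K']
  At Beta: gained ['T227V', 'K530W'] -> total ['I817G', 'K530W', 'L12K', 'L604E', 'P517G', 'R686K', 'T227V']
Mutations(Beta) = ['I817G', 'K530W', 'L12K', 'L604E', 'P517G', 'R686K', 'T227V']
Accumulating mutations along path to Delta:
  At Mu: gained [] -> total []
  At Epsilon: gained ['L12K', 'P517G'] -> total ['L12K', 'P517G']
  At Alpha: gained ['Q360M'] -> total ['L12K', 'P517G', 'Q360M']
  At Delta: gained ['H257S', 'W554M', 'R351N'] -> total ['H257S', 'L12K', 'P517G', 'Q360M', 'R351N', 'W554M']
Mutations(Delta) = ['H257S', 'L12K', 'P517G', 'Q360M', 'R351N', 'W554M']
Intersection: ['I817G', 'K530W', 'L12K', 'L604E', 'P517G', 'R686K', 'T227V'] ∩ ['H257S', 'L12K', 'P517G', 'Q360M', 'R351N', 'W554M'] = ['L12K', 'P517G']

Answer: L12K,P517G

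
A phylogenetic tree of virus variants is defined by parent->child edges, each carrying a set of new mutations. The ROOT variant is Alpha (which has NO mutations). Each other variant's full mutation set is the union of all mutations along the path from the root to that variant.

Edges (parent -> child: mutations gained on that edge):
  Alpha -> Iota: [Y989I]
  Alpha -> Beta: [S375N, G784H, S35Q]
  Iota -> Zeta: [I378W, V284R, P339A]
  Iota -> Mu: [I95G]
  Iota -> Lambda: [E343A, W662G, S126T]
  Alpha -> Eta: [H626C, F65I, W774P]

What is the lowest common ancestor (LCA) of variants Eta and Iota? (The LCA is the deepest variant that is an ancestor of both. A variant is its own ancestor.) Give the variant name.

Path from root to Eta: Alpha -> Eta
  ancestors of Eta: {Alpha, Eta}
Path from root to Iota: Alpha -> Iota
  ancestors of Iota: {Alpha, Iota}
Common ancestors: {Alpha}
Walk up from Iota: Iota (not in ancestors of Eta), Alpha (in ancestors of Eta)
Deepest common ancestor (LCA) = Alpha

Answer: Alpha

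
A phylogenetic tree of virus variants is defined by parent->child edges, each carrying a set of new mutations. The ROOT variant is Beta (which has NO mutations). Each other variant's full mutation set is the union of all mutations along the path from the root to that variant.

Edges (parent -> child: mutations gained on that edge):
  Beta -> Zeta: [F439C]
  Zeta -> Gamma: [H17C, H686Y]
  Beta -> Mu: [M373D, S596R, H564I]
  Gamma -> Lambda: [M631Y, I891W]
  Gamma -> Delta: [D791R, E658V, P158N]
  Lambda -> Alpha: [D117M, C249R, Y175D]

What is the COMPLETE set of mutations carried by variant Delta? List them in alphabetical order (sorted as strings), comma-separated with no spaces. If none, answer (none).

At Beta: gained [] -> total []
At Zeta: gained ['F439C'] -> total ['F439C']
At Gamma: gained ['H17C', 'H686Y'] -> total ['F439C', 'H17C', 'H686Y']
At Delta: gained ['D791R', 'E658V', 'P158N'] -> total ['D791R', 'E658V', 'F439C', 'H17C', 'H686Y', 'P158N']

Answer: D791R,E658V,F439C,H17C,H686Y,P158N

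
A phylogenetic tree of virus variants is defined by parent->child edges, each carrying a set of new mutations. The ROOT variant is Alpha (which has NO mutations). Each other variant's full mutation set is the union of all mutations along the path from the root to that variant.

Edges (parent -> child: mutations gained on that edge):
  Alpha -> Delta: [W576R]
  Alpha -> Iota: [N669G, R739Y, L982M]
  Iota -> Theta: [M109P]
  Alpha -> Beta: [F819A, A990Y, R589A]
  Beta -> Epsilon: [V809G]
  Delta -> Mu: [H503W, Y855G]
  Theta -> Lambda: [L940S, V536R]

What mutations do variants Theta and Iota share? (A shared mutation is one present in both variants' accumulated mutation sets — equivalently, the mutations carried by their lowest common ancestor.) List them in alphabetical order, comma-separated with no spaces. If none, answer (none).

Answer: L982M,N669G,R739Y

Derivation:
Accumulating mutations along path to Theta:
  At Alpha: gained [] -> total []
  At Iota: gained ['N669G', 'R739Y', 'L982M'] -> total ['L982M', 'N669G', 'R739Y']
  At Theta: gained ['M109P'] -> total ['L982M', 'M109P', 'N669G', 'R739Y']
Mutations(Theta) = ['L982M', 'M109P', 'N669G', 'R739Y']
Accumulating mutations along path to Iota:
  At Alpha: gained [] -> total []
  At Iota: gained ['N669G', 'R739Y', 'L982M'] -> total ['L982M', 'N669G', 'R739Y']
Mutations(Iota) = ['L982M', 'N669G', 'R739Y']
Intersection: ['L982M', 'M109P', 'N669G', 'R739Y'] ∩ ['L982M', 'N669G', 'R739Y'] = ['L982M', 'N669G', 'R739Y']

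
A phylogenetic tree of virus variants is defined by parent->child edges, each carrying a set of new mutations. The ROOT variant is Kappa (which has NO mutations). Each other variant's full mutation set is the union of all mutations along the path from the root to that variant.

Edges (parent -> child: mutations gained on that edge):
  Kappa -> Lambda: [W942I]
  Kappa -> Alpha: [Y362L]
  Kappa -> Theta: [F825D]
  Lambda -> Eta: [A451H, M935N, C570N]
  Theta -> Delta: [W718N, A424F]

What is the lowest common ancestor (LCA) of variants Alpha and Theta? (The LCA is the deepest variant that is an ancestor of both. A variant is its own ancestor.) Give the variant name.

Path from root to Alpha: Kappa -> Alpha
  ancestors of Alpha: {Kappa, Alpha}
Path from root to Theta: Kappa -> Theta
  ancestors of Theta: {Kappa, Theta}
Common ancestors: {Kappa}
Walk up from Theta: Theta (not in ancestors of Alpha), Kappa (in ancestors of Alpha)
Deepest common ancestor (LCA) = Kappa

Answer: Kappa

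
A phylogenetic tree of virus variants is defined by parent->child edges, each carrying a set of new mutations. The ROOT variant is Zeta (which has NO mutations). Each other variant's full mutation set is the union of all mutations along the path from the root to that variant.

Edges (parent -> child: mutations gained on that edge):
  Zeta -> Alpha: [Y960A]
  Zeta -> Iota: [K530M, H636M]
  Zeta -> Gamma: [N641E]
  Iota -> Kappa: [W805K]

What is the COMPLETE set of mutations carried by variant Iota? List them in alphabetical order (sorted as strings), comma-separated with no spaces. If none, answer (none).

Answer: H636M,K530M

Derivation:
At Zeta: gained [] -> total []
At Iota: gained ['K530M', 'H636M'] -> total ['H636M', 'K530M']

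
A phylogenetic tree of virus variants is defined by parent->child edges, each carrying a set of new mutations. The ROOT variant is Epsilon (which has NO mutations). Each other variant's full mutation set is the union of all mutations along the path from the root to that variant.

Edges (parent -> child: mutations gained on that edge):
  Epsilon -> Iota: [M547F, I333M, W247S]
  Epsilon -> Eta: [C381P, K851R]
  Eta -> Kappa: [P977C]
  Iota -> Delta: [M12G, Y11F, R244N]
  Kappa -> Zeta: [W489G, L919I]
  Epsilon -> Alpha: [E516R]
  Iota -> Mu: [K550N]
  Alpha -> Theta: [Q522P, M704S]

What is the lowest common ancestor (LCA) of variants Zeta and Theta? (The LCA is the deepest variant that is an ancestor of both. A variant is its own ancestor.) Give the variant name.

Path from root to Zeta: Epsilon -> Eta -> Kappa -> Zeta
  ancestors of Zeta: {Epsilon, Eta, Kappa, Zeta}
Path from root to Theta: Epsilon -> Alpha -> Theta
  ancestors of Theta: {Epsilon, Alpha, Theta}
Common ancestors: {Epsilon}
Walk up from Theta: Theta (not in ancestors of Zeta), Alpha (not in ancestors of Zeta), Epsilon (in ancestors of Zeta)
Deepest common ancestor (LCA) = Epsilon

Answer: Epsilon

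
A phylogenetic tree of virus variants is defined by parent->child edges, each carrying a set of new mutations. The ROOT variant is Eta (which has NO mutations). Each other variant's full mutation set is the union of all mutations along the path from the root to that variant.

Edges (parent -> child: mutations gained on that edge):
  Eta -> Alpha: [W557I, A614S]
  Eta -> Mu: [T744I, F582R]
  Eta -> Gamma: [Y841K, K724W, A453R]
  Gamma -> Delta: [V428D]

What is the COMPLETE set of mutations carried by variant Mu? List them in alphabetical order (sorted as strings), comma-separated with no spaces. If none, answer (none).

Answer: F582R,T744I

Derivation:
At Eta: gained [] -> total []
At Mu: gained ['T744I', 'F582R'] -> total ['F582R', 'T744I']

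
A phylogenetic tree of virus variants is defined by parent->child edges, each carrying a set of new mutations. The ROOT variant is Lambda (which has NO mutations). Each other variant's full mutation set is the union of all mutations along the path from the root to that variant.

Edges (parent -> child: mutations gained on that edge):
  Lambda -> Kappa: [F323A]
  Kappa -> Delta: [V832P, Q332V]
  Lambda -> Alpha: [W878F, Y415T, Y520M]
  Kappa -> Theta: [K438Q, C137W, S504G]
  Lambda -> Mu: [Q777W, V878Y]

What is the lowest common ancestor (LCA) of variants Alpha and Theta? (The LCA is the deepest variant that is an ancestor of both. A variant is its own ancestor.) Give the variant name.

Answer: Lambda

Derivation:
Path from root to Alpha: Lambda -> Alpha
  ancestors of Alpha: {Lambda, Alpha}
Path from root to Theta: Lambda -> Kappa -> Theta
  ancestors of Theta: {Lambda, Kappa, Theta}
Common ancestors: {Lambda}
Walk up from Theta: Theta (not in ancestors of Alpha), Kappa (not in ancestors of Alpha), Lambda (in ancestors of Alpha)
Deepest common ancestor (LCA) = Lambda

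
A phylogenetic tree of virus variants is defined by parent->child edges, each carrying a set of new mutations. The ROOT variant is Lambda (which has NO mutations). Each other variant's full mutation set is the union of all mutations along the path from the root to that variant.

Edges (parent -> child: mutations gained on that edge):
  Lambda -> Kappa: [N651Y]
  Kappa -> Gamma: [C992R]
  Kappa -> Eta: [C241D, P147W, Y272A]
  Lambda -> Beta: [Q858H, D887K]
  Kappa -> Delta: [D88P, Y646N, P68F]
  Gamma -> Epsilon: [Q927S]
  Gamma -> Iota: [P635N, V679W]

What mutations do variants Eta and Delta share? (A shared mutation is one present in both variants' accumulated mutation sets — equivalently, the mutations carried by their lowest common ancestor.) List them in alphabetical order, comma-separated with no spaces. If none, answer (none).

Accumulating mutations along path to Eta:
  At Lambda: gained [] -> total []
  At Kappa: gained ['N651Y'] -> total ['N651Y']
  At Eta: gained ['C241D', 'P147W', 'Y272A'] -> total ['C241D', 'N651Y', 'P147W', 'Y272A']
Mutations(Eta) = ['C241D', 'N651Y', 'P147W', 'Y272A']
Accumulating mutations along path to Delta:
  At Lambda: gained [] -> total []
  At Kappa: gained ['N651Y'] -> total ['N651Y']
  At Delta: gained ['D88P', 'Y646N', 'P68F'] -> total ['D88P', 'N651Y', 'P68F', 'Y646N']
Mutations(Delta) = ['D88P', 'N651Y', 'P68F', 'Y646N']
Intersection: ['C241D', 'N651Y', 'P147W', 'Y272A'] ∩ ['D88P', 'N651Y', 'P68F', 'Y646N'] = ['N651Y']

Answer: N651Y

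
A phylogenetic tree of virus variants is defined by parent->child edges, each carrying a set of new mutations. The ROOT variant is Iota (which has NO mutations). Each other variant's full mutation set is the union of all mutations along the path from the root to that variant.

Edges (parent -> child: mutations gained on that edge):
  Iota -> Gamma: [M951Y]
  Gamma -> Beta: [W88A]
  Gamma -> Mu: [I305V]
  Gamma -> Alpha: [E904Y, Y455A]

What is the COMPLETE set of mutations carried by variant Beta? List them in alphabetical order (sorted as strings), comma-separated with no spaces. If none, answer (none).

Answer: M951Y,W88A

Derivation:
At Iota: gained [] -> total []
At Gamma: gained ['M951Y'] -> total ['M951Y']
At Beta: gained ['W88A'] -> total ['M951Y', 'W88A']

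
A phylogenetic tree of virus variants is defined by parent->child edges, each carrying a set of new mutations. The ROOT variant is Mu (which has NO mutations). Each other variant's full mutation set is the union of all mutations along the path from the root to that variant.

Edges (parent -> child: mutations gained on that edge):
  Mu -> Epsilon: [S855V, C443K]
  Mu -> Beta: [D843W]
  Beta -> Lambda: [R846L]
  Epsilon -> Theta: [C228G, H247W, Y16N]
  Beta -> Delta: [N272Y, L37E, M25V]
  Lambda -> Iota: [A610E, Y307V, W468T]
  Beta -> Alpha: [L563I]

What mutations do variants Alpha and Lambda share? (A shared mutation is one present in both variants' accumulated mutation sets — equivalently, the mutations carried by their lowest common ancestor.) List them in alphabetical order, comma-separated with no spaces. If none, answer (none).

Answer: D843W

Derivation:
Accumulating mutations along path to Alpha:
  At Mu: gained [] -> total []
  At Beta: gained ['D843W'] -> total ['D843W']
  At Alpha: gained ['L563I'] -> total ['D843W', 'L563I']
Mutations(Alpha) = ['D843W', 'L563I']
Accumulating mutations along path to Lambda:
  At Mu: gained [] -> total []
  At Beta: gained ['D843W'] -> total ['D843W']
  At Lambda: gained ['R846L'] -> total ['D843W', 'R846L']
Mutations(Lambda) = ['D843W', 'R846L']
Intersection: ['D843W', 'L563I'] ∩ ['D843W', 'R846L'] = ['D843W']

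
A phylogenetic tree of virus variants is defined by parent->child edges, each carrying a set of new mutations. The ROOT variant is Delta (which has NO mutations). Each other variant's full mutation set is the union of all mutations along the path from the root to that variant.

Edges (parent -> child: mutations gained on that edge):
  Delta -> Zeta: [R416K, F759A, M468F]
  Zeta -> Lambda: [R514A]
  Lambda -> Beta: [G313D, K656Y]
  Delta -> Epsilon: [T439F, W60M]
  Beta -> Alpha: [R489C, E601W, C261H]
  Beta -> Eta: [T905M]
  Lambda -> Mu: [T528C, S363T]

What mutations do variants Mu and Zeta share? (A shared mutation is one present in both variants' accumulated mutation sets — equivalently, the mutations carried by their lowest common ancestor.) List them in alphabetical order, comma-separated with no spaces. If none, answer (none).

Answer: F759A,M468F,R416K

Derivation:
Accumulating mutations along path to Mu:
  At Delta: gained [] -> total []
  At Zeta: gained ['R416K', 'F759A', 'M468F'] -> total ['F759A', 'M468F', 'R416K']
  At Lambda: gained ['R514A'] -> total ['F759A', 'M468F', 'R416K', 'R514A']
  At Mu: gained ['T528C', 'S363T'] -> total ['F759A', 'M468F', 'R416K', 'R514A', 'S363T', 'T528C']
Mutations(Mu) = ['F759A', 'M468F', 'R416K', 'R514A', 'S363T', 'T528C']
Accumulating mutations along path to Zeta:
  At Delta: gained [] -> total []
  At Zeta: gained ['R416K', 'F759A', 'M468F'] -> total ['F759A', 'M468F', 'R416K']
Mutations(Zeta) = ['F759A', 'M468F', 'R416K']
Intersection: ['F759A', 'M468F', 'R416K', 'R514A', 'S363T', 'T528C'] ∩ ['F759A', 'M468F', 'R416K'] = ['F759A', 'M468F', 'R416K']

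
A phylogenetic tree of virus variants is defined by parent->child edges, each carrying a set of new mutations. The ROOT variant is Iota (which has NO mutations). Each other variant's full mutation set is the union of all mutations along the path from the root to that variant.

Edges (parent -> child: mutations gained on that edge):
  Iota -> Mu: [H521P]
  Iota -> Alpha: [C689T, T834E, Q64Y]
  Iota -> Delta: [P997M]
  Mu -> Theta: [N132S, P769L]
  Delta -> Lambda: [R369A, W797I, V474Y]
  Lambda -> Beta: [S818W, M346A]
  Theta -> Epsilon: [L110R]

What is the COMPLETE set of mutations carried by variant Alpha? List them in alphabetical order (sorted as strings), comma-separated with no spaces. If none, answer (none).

At Iota: gained [] -> total []
At Alpha: gained ['C689T', 'T834E', 'Q64Y'] -> total ['C689T', 'Q64Y', 'T834E']

Answer: C689T,Q64Y,T834E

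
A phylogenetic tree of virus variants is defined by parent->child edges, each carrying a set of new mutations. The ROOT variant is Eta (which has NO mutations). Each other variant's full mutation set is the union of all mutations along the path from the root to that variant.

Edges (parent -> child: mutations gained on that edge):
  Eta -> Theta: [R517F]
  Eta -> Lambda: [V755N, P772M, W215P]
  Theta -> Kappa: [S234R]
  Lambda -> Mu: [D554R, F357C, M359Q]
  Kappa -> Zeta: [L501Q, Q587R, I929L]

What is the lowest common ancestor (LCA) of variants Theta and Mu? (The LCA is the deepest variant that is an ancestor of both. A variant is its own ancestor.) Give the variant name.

Path from root to Theta: Eta -> Theta
  ancestors of Theta: {Eta, Theta}
Path from root to Mu: Eta -> Lambda -> Mu
  ancestors of Mu: {Eta, Lambda, Mu}
Common ancestors: {Eta}
Walk up from Mu: Mu (not in ancestors of Theta), Lambda (not in ancestors of Theta), Eta (in ancestors of Theta)
Deepest common ancestor (LCA) = Eta

Answer: Eta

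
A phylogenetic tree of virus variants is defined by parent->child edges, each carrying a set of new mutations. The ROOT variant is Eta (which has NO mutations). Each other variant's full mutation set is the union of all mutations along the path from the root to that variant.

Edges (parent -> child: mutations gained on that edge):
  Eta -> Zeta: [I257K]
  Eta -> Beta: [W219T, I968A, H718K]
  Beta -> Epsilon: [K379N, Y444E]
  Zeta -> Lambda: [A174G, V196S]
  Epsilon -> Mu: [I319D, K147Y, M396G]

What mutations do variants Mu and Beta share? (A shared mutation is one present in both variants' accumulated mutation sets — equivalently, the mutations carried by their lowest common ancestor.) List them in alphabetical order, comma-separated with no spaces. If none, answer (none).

Answer: H718K,I968A,W219T

Derivation:
Accumulating mutations along path to Mu:
  At Eta: gained [] -> total []
  At Beta: gained ['W219T', 'I968A', 'H718K'] -> total ['H718K', 'I968A', 'W219T']
  At Epsilon: gained ['K379N', 'Y444E'] -> total ['H718K', 'I968A', 'K379N', 'W219T', 'Y444E']
  At Mu: gained ['I319D', 'K147Y', 'M396G'] -> total ['H718K', 'I319D', 'I968A', 'K147Y', 'K379N', 'M396G', 'W219T', 'Y444E']
Mutations(Mu) = ['H718K', 'I319D', 'I968A', 'K147Y', 'K379N', 'M396G', 'W219T', 'Y444E']
Accumulating mutations along path to Beta:
  At Eta: gained [] -> total []
  At Beta: gained ['W219T', 'I968A', 'H718K'] -> total ['H718K', 'I968A', 'W219T']
Mutations(Beta) = ['H718K', 'I968A', 'W219T']
Intersection: ['H718K', 'I319D', 'I968A', 'K147Y', 'K379N', 'M396G', 'W219T', 'Y444E'] ∩ ['H718K', 'I968A', 'W219T'] = ['H718K', 'I968A', 'W219T']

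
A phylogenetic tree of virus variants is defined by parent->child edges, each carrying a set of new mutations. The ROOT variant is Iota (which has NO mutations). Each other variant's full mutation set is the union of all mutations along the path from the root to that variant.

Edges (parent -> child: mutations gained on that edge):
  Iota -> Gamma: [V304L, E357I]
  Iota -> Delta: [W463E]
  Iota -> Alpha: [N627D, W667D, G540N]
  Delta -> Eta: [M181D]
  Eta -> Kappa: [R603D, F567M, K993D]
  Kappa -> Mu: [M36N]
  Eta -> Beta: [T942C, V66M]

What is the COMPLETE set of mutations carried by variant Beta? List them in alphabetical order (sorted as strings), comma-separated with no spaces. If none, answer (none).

At Iota: gained [] -> total []
At Delta: gained ['W463E'] -> total ['W463E']
At Eta: gained ['M181D'] -> total ['M181D', 'W463E']
At Beta: gained ['T942C', 'V66M'] -> total ['M181D', 'T942C', 'V66M', 'W463E']

Answer: M181D,T942C,V66M,W463E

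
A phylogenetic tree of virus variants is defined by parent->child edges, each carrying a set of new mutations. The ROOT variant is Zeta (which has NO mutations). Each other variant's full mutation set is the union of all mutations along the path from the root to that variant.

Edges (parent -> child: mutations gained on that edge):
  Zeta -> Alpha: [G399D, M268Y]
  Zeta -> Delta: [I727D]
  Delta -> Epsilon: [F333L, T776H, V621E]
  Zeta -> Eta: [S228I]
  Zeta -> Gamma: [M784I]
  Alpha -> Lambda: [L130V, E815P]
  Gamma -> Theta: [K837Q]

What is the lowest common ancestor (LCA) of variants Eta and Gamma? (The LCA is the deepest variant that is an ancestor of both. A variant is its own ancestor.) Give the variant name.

Answer: Zeta

Derivation:
Path from root to Eta: Zeta -> Eta
  ancestors of Eta: {Zeta, Eta}
Path from root to Gamma: Zeta -> Gamma
  ancestors of Gamma: {Zeta, Gamma}
Common ancestors: {Zeta}
Walk up from Gamma: Gamma (not in ancestors of Eta), Zeta (in ancestors of Eta)
Deepest common ancestor (LCA) = Zeta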